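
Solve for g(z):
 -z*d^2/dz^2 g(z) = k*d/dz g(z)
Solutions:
 g(z) = C1 + z^(1 - re(k))*(C2*sin(log(z)*Abs(im(k))) + C3*cos(log(z)*im(k)))


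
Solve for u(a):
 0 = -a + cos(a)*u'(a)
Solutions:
 u(a) = C1 + Integral(a/cos(a), a)


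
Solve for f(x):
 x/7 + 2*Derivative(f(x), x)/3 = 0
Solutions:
 f(x) = C1 - 3*x^2/28


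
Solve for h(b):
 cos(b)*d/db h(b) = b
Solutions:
 h(b) = C1 + Integral(b/cos(b), b)


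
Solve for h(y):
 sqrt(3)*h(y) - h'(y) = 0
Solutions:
 h(y) = C1*exp(sqrt(3)*y)


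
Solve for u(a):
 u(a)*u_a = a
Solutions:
 u(a) = -sqrt(C1 + a^2)
 u(a) = sqrt(C1 + a^2)


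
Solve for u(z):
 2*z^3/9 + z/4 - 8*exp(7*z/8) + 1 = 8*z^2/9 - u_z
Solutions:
 u(z) = C1 - z^4/18 + 8*z^3/27 - z^2/8 - z + 64*exp(7*z/8)/7


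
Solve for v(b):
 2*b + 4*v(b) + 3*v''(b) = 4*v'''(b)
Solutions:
 v(b) = C1*exp(b*(-(8*sqrt(17) + 33)^(1/3) - 1/(8*sqrt(17) + 33)^(1/3) + 2)/8)*sin(sqrt(3)*b*(-(8*sqrt(17) + 33)^(1/3) + (8*sqrt(17) + 33)^(-1/3))/8) + C2*exp(b*(-(8*sqrt(17) + 33)^(1/3) - 1/(8*sqrt(17) + 33)^(1/3) + 2)/8)*cos(sqrt(3)*b*(-(8*sqrt(17) + 33)^(1/3) + (8*sqrt(17) + 33)^(-1/3))/8) + C3*exp(b*((8*sqrt(17) + 33)^(-1/3) + 1 + (8*sqrt(17) + 33)^(1/3))/4) - b/2


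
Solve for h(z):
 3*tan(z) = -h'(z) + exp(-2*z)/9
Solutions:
 h(z) = C1 - 3*log(tan(z)^2 + 1)/2 - exp(-2*z)/18


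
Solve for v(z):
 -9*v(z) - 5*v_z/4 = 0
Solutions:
 v(z) = C1*exp(-36*z/5)


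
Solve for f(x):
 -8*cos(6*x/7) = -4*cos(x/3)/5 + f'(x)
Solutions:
 f(x) = C1 + 12*sin(x/3)/5 - 28*sin(6*x/7)/3


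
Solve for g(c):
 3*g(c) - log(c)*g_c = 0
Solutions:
 g(c) = C1*exp(3*li(c))


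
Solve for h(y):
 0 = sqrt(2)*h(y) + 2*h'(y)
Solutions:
 h(y) = C1*exp(-sqrt(2)*y/2)


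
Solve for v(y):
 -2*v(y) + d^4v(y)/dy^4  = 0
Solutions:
 v(y) = C1*exp(-2^(1/4)*y) + C2*exp(2^(1/4)*y) + C3*sin(2^(1/4)*y) + C4*cos(2^(1/4)*y)


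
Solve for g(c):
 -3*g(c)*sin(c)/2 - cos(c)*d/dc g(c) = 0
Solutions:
 g(c) = C1*cos(c)^(3/2)


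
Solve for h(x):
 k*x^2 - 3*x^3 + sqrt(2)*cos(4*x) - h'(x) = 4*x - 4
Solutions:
 h(x) = C1 + k*x^3/3 - 3*x^4/4 - 2*x^2 + 4*x + sqrt(2)*sin(4*x)/4


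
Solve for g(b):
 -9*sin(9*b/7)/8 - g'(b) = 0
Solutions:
 g(b) = C1 + 7*cos(9*b/7)/8


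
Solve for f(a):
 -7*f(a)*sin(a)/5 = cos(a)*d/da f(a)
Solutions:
 f(a) = C1*cos(a)^(7/5)


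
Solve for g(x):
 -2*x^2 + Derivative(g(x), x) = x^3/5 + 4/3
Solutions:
 g(x) = C1 + x^4/20 + 2*x^3/3 + 4*x/3


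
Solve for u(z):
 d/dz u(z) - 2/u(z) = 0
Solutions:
 u(z) = -sqrt(C1 + 4*z)
 u(z) = sqrt(C1 + 4*z)


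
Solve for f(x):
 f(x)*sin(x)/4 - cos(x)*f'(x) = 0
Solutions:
 f(x) = C1/cos(x)^(1/4)


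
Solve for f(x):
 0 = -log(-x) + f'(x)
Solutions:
 f(x) = C1 + x*log(-x) - x


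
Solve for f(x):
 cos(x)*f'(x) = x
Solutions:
 f(x) = C1 + Integral(x/cos(x), x)


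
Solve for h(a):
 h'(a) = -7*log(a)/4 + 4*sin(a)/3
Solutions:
 h(a) = C1 - 7*a*log(a)/4 + 7*a/4 - 4*cos(a)/3


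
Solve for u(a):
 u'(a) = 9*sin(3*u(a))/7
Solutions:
 -9*a/7 + log(cos(3*u(a)) - 1)/6 - log(cos(3*u(a)) + 1)/6 = C1


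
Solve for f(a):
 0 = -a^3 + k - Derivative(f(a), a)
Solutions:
 f(a) = C1 - a^4/4 + a*k


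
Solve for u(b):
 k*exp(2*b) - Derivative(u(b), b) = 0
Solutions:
 u(b) = C1 + k*exp(2*b)/2


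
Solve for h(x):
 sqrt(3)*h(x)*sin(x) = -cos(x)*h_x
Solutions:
 h(x) = C1*cos(x)^(sqrt(3))


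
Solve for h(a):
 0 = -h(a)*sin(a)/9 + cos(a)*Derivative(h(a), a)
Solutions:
 h(a) = C1/cos(a)^(1/9)


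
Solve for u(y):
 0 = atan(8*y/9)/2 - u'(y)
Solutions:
 u(y) = C1 + y*atan(8*y/9)/2 - 9*log(64*y^2 + 81)/32


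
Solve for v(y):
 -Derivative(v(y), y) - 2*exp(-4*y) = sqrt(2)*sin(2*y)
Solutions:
 v(y) = C1 + sqrt(2)*cos(2*y)/2 + exp(-4*y)/2


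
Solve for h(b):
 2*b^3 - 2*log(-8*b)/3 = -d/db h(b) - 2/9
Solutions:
 h(b) = C1 - b^4/2 + 2*b*log(-b)/3 + b*(-8/9 + 2*log(2))


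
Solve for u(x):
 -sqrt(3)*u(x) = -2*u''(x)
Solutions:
 u(x) = C1*exp(-sqrt(2)*3^(1/4)*x/2) + C2*exp(sqrt(2)*3^(1/4)*x/2)


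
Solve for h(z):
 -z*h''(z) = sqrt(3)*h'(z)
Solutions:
 h(z) = C1 + C2*z^(1 - sqrt(3))


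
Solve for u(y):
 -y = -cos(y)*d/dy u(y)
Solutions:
 u(y) = C1 + Integral(y/cos(y), y)


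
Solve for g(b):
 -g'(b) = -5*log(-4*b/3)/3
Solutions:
 g(b) = C1 + 5*b*log(-b)/3 + 5*b*(-log(3) - 1 + 2*log(2))/3


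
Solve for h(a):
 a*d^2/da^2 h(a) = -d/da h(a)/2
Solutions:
 h(a) = C1 + C2*sqrt(a)


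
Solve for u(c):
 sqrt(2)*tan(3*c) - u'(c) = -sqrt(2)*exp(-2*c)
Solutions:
 u(c) = C1 + sqrt(2)*log(tan(3*c)^2 + 1)/6 - sqrt(2)*exp(-2*c)/2


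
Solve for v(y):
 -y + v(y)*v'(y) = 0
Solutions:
 v(y) = -sqrt(C1 + y^2)
 v(y) = sqrt(C1 + y^2)


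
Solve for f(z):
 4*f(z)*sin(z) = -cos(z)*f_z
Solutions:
 f(z) = C1*cos(z)^4


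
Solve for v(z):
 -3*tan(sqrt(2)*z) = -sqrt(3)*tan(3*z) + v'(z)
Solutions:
 v(z) = C1 - sqrt(3)*log(cos(3*z))/3 + 3*sqrt(2)*log(cos(sqrt(2)*z))/2


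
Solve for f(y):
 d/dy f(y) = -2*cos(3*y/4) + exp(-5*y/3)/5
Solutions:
 f(y) = C1 - 8*sin(3*y/4)/3 - 3*exp(-5*y/3)/25


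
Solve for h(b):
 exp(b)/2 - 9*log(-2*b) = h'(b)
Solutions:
 h(b) = C1 - 9*b*log(-b) + 9*b*(1 - log(2)) + exp(b)/2


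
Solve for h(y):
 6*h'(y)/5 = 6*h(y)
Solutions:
 h(y) = C1*exp(5*y)


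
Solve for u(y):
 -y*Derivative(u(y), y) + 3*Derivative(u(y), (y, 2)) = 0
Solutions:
 u(y) = C1 + C2*erfi(sqrt(6)*y/6)


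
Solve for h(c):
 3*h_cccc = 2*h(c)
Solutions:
 h(c) = C1*exp(-2^(1/4)*3^(3/4)*c/3) + C2*exp(2^(1/4)*3^(3/4)*c/3) + C3*sin(2^(1/4)*3^(3/4)*c/3) + C4*cos(2^(1/4)*3^(3/4)*c/3)


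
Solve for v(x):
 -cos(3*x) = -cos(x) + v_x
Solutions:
 v(x) = C1 + sin(x) - sin(3*x)/3


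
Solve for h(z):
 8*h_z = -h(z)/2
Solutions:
 h(z) = C1*exp(-z/16)


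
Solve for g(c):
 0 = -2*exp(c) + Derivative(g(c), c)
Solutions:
 g(c) = C1 + 2*exp(c)


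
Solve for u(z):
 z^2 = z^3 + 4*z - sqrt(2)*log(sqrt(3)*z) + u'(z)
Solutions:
 u(z) = C1 - z^4/4 + z^3/3 - 2*z^2 + sqrt(2)*z*log(z) - sqrt(2)*z + sqrt(2)*z*log(3)/2


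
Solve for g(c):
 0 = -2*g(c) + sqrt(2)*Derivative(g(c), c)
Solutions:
 g(c) = C1*exp(sqrt(2)*c)


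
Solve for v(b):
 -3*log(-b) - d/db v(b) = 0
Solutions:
 v(b) = C1 - 3*b*log(-b) + 3*b


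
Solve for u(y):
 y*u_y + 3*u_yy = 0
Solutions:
 u(y) = C1 + C2*erf(sqrt(6)*y/6)


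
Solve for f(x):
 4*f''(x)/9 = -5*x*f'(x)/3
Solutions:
 f(x) = C1 + C2*erf(sqrt(30)*x/4)


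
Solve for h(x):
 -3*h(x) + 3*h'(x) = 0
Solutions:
 h(x) = C1*exp(x)


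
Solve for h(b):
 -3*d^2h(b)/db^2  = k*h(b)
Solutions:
 h(b) = C1*exp(-sqrt(3)*b*sqrt(-k)/3) + C2*exp(sqrt(3)*b*sqrt(-k)/3)


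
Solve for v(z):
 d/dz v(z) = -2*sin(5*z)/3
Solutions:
 v(z) = C1 + 2*cos(5*z)/15


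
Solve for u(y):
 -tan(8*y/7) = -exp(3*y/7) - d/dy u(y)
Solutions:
 u(y) = C1 - 7*exp(3*y/7)/3 - 7*log(cos(8*y/7))/8


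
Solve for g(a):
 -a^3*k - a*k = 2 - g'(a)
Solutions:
 g(a) = C1 + a^4*k/4 + a^2*k/2 + 2*a


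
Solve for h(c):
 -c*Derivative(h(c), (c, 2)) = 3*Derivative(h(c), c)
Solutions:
 h(c) = C1 + C2/c^2


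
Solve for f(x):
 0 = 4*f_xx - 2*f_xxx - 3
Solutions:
 f(x) = C1 + C2*x + C3*exp(2*x) + 3*x^2/8


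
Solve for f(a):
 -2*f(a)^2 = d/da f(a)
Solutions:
 f(a) = 1/(C1 + 2*a)


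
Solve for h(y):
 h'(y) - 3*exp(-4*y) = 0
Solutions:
 h(y) = C1 - 3*exp(-4*y)/4


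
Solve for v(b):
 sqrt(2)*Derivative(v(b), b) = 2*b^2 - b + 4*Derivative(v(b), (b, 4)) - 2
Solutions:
 v(b) = C1 + C4*exp(sqrt(2)*b/2) + sqrt(2)*b^3/3 - sqrt(2)*b^2/4 - sqrt(2)*b + (C2*sin(sqrt(6)*b/4) + C3*cos(sqrt(6)*b/4))*exp(-sqrt(2)*b/4)


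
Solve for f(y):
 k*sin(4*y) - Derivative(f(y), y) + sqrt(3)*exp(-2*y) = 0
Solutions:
 f(y) = C1 - k*cos(4*y)/4 - sqrt(3)*exp(-2*y)/2


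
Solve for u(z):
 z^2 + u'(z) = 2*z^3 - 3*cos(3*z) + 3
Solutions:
 u(z) = C1 + z^4/2 - z^3/3 + 3*z - sin(3*z)


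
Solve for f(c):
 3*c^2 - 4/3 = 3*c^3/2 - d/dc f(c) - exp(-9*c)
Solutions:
 f(c) = C1 + 3*c^4/8 - c^3 + 4*c/3 + exp(-9*c)/9


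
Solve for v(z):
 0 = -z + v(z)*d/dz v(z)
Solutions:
 v(z) = -sqrt(C1 + z^2)
 v(z) = sqrt(C1 + z^2)


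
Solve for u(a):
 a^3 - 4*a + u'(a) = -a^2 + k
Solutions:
 u(a) = C1 - a^4/4 - a^3/3 + 2*a^2 + a*k


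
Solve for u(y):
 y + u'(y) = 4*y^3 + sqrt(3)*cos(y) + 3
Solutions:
 u(y) = C1 + y^4 - y^2/2 + 3*y + sqrt(3)*sin(y)


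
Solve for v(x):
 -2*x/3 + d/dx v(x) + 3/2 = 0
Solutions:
 v(x) = C1 + x^2/3 - 3*x/2


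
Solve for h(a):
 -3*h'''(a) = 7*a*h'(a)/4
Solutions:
 h(a) = C1 + Integral(C2*airyai(-126^(1/3)*a/6) + C3*airybi(-126^(1/3)*a/6), a)


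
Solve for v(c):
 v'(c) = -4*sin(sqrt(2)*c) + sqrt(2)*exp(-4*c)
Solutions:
 v(c) = C1 + 2*sqrt(2)*cos(sqrt(2)*c) - sqrt(2)*exp(-4*c)/4


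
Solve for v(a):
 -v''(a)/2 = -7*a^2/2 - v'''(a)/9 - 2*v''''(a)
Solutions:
 v(a) = C1 + C2*a + C3*exp(a*(-1 + 5*sqrt(13))/36) + C4*exp(-a*(1 + 5*sqrt(13))/36) + 7*a^4/12 + 14*a^3/27 + 2296*a^2/81


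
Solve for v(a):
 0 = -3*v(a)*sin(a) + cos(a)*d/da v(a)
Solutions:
 v(a) = C1/cos(a)^3


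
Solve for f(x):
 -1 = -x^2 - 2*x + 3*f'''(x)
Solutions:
 f(x) = C1 + C2*x + C3*x^2 + x^5/180 + x^4/36 - x^3/18


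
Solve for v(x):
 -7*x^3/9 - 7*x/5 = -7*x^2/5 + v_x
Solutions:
 v(x) = C1 - 7*x^4/36 + 7*x^3/15 - 7*x^2/10


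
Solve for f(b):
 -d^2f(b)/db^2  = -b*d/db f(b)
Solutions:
 f(b) = C1 + C2*erfi(sqrt(2)*b/2)


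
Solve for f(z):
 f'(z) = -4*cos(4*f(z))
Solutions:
 f(z) = -asin((C1 + exp(32*z))/(C1 - exp(32*z)))/4 + pi/4
 f(z) = asin((C1 + exp(32*z))/(C1 - exp(32*z)))/4


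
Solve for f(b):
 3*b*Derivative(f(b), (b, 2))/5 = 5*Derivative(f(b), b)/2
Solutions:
 f(b) = C1 + C2*b^(31/6)


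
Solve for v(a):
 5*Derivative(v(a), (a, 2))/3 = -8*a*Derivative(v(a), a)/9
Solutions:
 v(a) = C1 + C2*erf(2*sqrt(15)*a/15)


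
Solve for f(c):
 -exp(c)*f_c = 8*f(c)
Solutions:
 f(c) = C1*exp(8*exp(-c))


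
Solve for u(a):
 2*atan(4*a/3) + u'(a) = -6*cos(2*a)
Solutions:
 u(a) = C1 - 2*a*atan(4*a/3) + 3*log(16*a^2 + 9)/4 - 3*sin(2*a)


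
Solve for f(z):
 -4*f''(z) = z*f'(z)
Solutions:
 f(z) = C1 + C2*erf(sqrt(2)*z/4)


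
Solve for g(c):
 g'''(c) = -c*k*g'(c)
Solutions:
 g(c) = C1 + Integral(C2*airyai(c*(-k)^(1/3)) + C3*airybi(c*(-k)^(1/3)), c)


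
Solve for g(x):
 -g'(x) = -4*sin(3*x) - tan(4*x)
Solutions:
 g(x) = C1 - log(cos(4*x))/4 - 4*cos(3*x)/3


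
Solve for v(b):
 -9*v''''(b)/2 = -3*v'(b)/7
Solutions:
 v(b) = C1 + C4*exp(2^(1/3)*21^(2/3)*b/21) + (C2*sin(2^(1/3)*3^(1/6)*7^(2/3)*b/14) + C3*cos(2^(1/3)*3^(1/6)*7^(2/3)*b/14))*exp(-2^(1/3)*21^(2/3)*b/42)


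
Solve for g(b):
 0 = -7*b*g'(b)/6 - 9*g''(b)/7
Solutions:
 g(b) = C1 + C2*erf(7*sqrt(3)*b/18)


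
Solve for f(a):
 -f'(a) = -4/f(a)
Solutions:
 f(a) = -sqrt(C1 + 8*a)
 f(a) = sqrt(C1 + 8*a)


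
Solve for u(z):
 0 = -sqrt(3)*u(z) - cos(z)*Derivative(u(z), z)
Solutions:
 u(z) = C1*(sin(z) - 1)^(sqrt(3)/2)/(sin(z) + 1)^(sqrt(3)/2)


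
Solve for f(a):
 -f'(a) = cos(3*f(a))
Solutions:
 f(a) = -asin((C1 + exp(6*a))/(C1 - exp(6*a)))/3 + pi/3
 f(a) = asin((C1 + exp(6*a))/(C1 - exp(6*a)))/3


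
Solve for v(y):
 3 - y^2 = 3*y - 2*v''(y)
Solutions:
 v(y) = C1 + C2*y + y^4/24 + y^3/4 - 3*y^2/4


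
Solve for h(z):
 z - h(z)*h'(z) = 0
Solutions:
 h(z) = -sqrt(C1 + z^2)
 h(z) = sqrt(C1 + z^2)


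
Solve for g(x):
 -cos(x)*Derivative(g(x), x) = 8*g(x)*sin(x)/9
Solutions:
 g(x) = C1*cos(x)^(8/9)


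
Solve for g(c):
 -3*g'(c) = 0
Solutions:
 g(c) = C1


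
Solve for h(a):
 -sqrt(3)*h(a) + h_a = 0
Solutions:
 h(a) = C1*exp(sqrt(3)*a)


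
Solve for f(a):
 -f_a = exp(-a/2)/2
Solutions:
 f(a) = C1 + exp(-a/2)


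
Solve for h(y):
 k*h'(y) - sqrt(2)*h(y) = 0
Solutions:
 h(y) = C1*exp(sqrt(2)*y/k)


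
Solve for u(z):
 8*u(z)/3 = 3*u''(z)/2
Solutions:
 u(z) = C1*exp(-4*z/3) + C2*exp(4*z/3)


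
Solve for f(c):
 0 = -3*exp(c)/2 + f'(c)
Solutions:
 f(c) = C1 + 3*exp(c)/2


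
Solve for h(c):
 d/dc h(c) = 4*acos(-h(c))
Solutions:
 Integral(1/acos(-_y), (_y, h(c))) = C1 + 4*c


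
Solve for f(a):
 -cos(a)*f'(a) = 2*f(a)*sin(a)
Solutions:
 f(a) = C1*cos(a)^2


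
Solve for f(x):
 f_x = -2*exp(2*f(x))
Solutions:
 f(x) = log(-sqrt(-1/(C1 - 2*x))) - log(2)/2
 f(x) = log(-1/(C1 - 2*x))/2 - log(2)/2


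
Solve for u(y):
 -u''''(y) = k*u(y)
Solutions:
 u(y) = C1*exp(-y*(-k)^(1/4)) + C2*exp(y*(-k)^(1/4)) + C3*exp(-I*y*(-k)^(1/4)) + C4*exp(I*y*(-k)^(1/4))


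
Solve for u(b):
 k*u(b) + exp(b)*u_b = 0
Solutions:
 u(b) = C1*exp(k*exp(-b))


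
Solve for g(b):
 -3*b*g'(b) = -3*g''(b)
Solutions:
 g(b) = C1 + C2*erfi(sqrt(2)*b/2)


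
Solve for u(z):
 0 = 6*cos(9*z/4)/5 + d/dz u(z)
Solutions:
 u(z) = C1 - 8*sin(9*z/4)/15


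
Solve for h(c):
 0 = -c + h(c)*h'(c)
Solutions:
 h(c) = -sqrt(C1 + c^2)
 h(c) = sqrt(C1 + c^2)


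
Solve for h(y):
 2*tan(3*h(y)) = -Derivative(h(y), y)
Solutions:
 h(y) = -asin(C1*exp(-6*y))/3 + pi/3
 h(y) = asin(C1*exp(-6*y))/3


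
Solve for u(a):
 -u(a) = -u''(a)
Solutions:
 u(a) = C1*exp(-a) + C2*exp(a)


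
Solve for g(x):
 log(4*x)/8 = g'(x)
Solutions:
 g(x) = C1 + x*log(x)/8 - x/8 + x*log(2)/4


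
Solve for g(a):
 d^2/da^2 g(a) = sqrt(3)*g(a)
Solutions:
 g(a) = C1*exp(-3^(1/4)*a) + C2*exp(3^(1/4)*a)


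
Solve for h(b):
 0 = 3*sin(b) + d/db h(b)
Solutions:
 h(b) = C1 + 3*cos(b)


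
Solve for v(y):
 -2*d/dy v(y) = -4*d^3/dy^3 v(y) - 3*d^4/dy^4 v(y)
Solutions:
 v(y) = C1 + C2*exp(-y*(16/(9*sqrt(345) + 179)^(1/3) + (9*sqrt(345) + 179)^(1/3) + 8)/18)*sin(sqrt(3)*y*(-(9*sqrt(345) + 179)^(1/3) + 16/(9*sqrt(345) + 179)^(1/3))/18) + C3*exp(-y*(16/(9*sqrt(345) + 179)^(1/3) + (9*sqrt(345) + 179)^(1/3) + 8)/18)*cos(sqrt(3)*y*(-(9*sqrt(345) + 179)^(1/3) + 16/(9*sqrt(345) + 179)^(1/3))/18) + C4*exp(y*(-4 + 16/(9*sqrt(345) + 179)^(1/3) + (9*sqrt(345) + 179)^(1/3))/9)


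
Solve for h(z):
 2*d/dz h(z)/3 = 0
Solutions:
 h(z) = C1


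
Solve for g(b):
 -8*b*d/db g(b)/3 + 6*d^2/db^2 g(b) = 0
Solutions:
 g(b) = C1 + C2*erfi(sqrt(2)*b/3)


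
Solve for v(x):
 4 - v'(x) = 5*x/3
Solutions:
 v(x) = C1 - 5*x^2/6 + 4*x


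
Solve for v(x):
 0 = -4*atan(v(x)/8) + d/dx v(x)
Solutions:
 Integral(1/atan(_y/8), (_y, v(x))) = C1 + 4*x


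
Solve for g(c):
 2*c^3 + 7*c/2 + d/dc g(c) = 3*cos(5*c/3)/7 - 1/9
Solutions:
 g(c) = C1 - c^4/2 - 7*c^2/4 - c/9 + 9*sin(5*c/3)/35


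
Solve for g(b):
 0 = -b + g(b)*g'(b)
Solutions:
 g(b) = -sqrt(C1 + b^2)
 g(b) = sqrt(C1 + b^2)


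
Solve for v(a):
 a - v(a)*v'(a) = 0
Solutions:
 v(a) = -sqrt(C1 + a^2)
 v(a) = sqrt(C1 + a^2)


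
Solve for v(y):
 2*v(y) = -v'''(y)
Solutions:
 v(y) = C3*exp(-2^(1/3)*y) + (C1*sin(2^(1/3)*sqrt(3)*y/2) + C2*cos(2^(1/3)*sqrt(3)*y/2))*exp(2^(1/3)*y/2)


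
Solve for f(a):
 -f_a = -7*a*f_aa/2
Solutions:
 f(a) = C1 + C2*a^(9/7)


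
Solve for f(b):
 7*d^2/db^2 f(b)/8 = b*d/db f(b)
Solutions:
 f(b) = C1 + C2*erfi(2*sqrt(7)*b/7)


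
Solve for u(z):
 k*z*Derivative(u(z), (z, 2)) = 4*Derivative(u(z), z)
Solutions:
 u(z) = C1 + z^(((re(k) + 4)*re(k) + im(k)^2)/(re(k)^2 + im(k)^2))*(C2*sin(4*log(z)*Abs(im(k))/(re(k)^2 + im(k)^2)) + C3*cos(4*log(z)*im(k)/(re(k)^2 + im(k)^2)))


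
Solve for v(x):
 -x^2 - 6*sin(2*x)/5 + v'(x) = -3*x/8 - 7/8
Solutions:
 v(x) = C1 + x^3/3 - 3*x^2/16 - 7*x/8 - 3*cos(2*x)/5


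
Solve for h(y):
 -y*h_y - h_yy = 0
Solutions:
 h(y) = C1 + C2*erf(sqrt(2)*y/2)


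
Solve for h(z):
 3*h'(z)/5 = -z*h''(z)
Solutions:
 h(z) = C1 + C2*z^(2/5)


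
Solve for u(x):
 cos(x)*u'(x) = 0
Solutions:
 u(x) = C1


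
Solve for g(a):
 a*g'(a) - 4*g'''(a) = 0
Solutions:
 g(a) = C1 + Integral(C2*airyai(2^(1/3)*a/2) + C3*airybi(2^(1/3)*a/2), a)


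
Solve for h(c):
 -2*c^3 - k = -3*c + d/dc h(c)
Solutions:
 h(c) = C1 - c^4/2 + 3*c^2/2 - c*k


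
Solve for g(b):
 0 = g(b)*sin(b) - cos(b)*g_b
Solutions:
 g(b) = C1/cos(b)


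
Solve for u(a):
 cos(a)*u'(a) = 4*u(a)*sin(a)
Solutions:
 u(a) = C1/cos(a)^4


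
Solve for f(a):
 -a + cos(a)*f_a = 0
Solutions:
 f(a) = C1 + Integral(a/cos(a), a)


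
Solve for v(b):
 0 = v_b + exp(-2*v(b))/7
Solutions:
 v(b) = log(-sqrt(C1 - 14*b)) - log(7)
 v(b) = log(C1 - 14*b)/2 - log(7)


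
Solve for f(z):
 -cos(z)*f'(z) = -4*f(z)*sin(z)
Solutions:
 f(z) = C1/cos(z)^4


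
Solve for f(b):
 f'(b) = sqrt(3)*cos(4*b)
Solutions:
 f(b) = C1 + sqrt(3)*sin(4*b)/4


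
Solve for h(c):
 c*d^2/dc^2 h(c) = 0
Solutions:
 h(c) = C1 + C2*c


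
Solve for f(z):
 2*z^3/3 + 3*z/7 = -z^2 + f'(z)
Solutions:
 f(z) = C1 + z^4/6 + z^3/3 + 3*z^2/14


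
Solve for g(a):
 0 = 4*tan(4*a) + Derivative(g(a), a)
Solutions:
 g(a) = C1 + log(cos(4*a))


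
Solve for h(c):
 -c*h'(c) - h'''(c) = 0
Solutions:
 h(c) = C1 + Integral(C2*airyai(-c) + C3*airybi(-c), c)


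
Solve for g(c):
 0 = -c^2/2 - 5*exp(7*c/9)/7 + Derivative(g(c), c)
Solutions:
 g(c) = C1 + c^3/6 + 45*exp(7*c/9)/49


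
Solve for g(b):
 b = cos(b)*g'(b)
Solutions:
 g(b) = C1 + Integral(b/cos(b), b)


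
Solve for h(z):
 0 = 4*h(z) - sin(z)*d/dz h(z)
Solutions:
 h(z) = C1*(cos(z)^2 - 2*cos(z) + 1)/(cos(z)^2 + 2*cos(z) + 1)


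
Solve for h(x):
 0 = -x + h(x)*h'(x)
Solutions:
 h(x) = -sqrt(C1 + x^2)
 h(x) = sqrt(C1 + x^2)


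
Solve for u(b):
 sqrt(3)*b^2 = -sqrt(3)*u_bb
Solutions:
 u(b) = C1 + C2*b - b^4/12


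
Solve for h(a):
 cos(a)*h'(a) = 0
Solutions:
 h(a) = C1


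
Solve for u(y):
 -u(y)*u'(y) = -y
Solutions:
 u(y) = -sqrt(C1 + y^2)
 u(y) = sqrt(C1 + y^2)


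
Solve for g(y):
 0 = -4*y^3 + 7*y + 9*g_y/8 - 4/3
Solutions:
 g(y) = C1 + 8*y^4/9 - 28*y^2/9 + 32*y/27


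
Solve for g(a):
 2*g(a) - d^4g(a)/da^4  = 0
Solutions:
 g(a) = C1*exp(-2^(1/4)*a) + C2*exp(2^(1/4)*a) + C3*sin(2^(1/4)*a) + C4*cos(2^(1/4)*a)


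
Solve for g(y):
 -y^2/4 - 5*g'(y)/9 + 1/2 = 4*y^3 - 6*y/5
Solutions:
 g(y) = C1 - 9*y^4/5 - 3*y^3/20 + 27*y^2/25 + 9*y/10


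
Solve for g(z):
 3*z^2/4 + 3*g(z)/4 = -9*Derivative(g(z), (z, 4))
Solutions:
 g(z) = -z^2 + (C1*sin(3^(3/4)*z/6) + C2*cos(3^(3/4)*z/6))*exp(-3^(3/4)*z/6) + (C3*sin(3^(3/4)*z/6) + C4*cos(3^(3/4)*z/6))*exp(3^(3/4)*z/6)


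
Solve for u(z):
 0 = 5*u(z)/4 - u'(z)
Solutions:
 u(z) = C1*exp(5*z/4)


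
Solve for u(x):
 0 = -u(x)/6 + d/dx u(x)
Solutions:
 u(x) = C1*exp(x/6)


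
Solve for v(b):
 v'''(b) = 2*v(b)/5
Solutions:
 v(b) = C3*exp(2^(1/3)*5^(2/3)*b/5) + (C1*sin(2^(1/3)*sqrt(3)*5^(2/3)*b/10) + C2*cos(2^(1/3)*sqrt(3)*5^(2/3)*b/10))*exp(-2^(1/3)*5^(2/3)*b/10)


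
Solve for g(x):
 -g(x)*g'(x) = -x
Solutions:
 g(x) = -sqrt(C1 + x^2)
 g(x) = sqrt(C1 + x^2)


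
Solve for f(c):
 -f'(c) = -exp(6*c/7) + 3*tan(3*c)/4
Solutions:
 f(c) = C1 + 7*exp(6*c/7)/6 + log(cos(3*c))/4


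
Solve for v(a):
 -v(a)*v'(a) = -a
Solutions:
 v(a) = -sqrt(C1 + a^2)
 v(a) = sqrt(C1 + a^2)


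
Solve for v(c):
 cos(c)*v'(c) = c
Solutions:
 v(c) = C1 + Integral(c/cos(c), c)


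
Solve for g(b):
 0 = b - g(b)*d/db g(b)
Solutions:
 g(b) = -sqrt(C1 + b^2)
 g(b) = sqrt(C1 + b^2)


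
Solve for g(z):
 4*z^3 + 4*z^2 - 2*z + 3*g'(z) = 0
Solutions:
 g(z) = C1 - z^4/3 - 4*z^3/9 + z^2/3


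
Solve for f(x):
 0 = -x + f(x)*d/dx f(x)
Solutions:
 f(x) = -sqrt(C1 + x^2)
 f(x) = sqrt(C1 + x^2)


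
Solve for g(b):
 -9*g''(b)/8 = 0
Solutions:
 g(b) = C1 + C2*b


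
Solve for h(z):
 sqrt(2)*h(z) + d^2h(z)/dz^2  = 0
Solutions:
 h(z) = C1*sin(2^(1/4)*z) + C2*cos(2^(1/4)*z)


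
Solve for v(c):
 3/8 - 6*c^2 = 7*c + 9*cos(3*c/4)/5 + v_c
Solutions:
 v(c) = C1 - 2*c^3 - 7*c^2/2 + 3*c/8 - 12*sin(3*c/4)/5


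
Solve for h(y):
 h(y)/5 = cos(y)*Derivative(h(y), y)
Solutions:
 h(y) = C1*(sin(y) + 1)^(1/10)/(sin(y) - 1)^(1/10)


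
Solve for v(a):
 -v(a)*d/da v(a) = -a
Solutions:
 v(a) = -sqrt(C1 + a^2)
 v(a) = sqrt(C1 + a^2)


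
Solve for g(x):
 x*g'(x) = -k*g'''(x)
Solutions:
 g(x) = C1 + Integral(C2*airyai(x*(-1/k)^(1/3)) + C3*airybi(x*(-1/k)^(1/3)), x)


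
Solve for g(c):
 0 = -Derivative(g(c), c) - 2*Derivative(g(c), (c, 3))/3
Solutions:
 g(c) = C1 + C2*sin(sqrt(6)*c/2) + C3*cos(sqrt(6)*c/2)


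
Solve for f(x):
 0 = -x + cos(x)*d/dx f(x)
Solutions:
 f(x) = C1 + Integral(x/cos(x), x)


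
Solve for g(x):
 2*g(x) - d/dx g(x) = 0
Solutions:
 g(x) = C1*exp(2*x)


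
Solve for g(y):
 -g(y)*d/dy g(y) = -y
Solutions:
 g(y) = -sqrt(C1 + y^2)
 g(y) = sqrt(C1 + y^2)


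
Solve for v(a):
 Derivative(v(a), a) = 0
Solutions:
 v(a) = C1


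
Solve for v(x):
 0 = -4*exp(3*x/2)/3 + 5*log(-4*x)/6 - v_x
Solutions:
 v(x) = C1 + 5*x*log(-x)/6 + 5*x*(-1 + 2*log(2))/6 - 8*exp(3*x/2)/9


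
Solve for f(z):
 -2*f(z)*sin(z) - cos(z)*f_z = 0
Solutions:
 f(z) = C1*cos(z)^2


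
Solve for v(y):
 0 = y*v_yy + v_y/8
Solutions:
 v(y) = C1 + C2*y^(7/8)


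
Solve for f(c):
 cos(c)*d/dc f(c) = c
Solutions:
 f(c) = C1 + Integral(c/cos(c), c)


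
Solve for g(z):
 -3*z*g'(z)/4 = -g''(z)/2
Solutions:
 g(z) = C1 + C2*erfi(sqrt(3)*z/2)


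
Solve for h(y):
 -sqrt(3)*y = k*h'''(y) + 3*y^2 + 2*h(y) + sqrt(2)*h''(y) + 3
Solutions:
 h(y) = C1*exp(-y*((sqrt(((27 + 2*sqrt(2)/k^2)^2 - 8/k^4)/k^2) + 27/k + 2*sqrt(2)/k^3)^(1/3) + sqrt(2)/k + 2/(k^2*(sqrt(((27 + 2*sqrt(2)/k^2)^2 - 8/k^4)/k^2) + 27/k + 2*sqrt(2)/k^3)^(1/3)))/3) + C2*exp(y*((sqrt(((27 + 2*sqrt(2)/k^2)^2 - 8/k^4)/k^2) + 27/k + 2*sqrt(2)/k^3)^(1/3) - sqrt(3)*I*(sqrt(((27 + 2*sqrt(2)/k^2)^2 - 8/k^4)/k^2) + 27/k + 2*sqrt(2)/k^3)^(1/3) - 2*sqrt(2)/k - 8/(k^2*(-1 + sqrt(3)*I)*(sqrt(((27 + 2*sqrt(2)/k^2)^2 - 8/k^4)/k^2) + 27/k + 2*sqrt(2)/k^3)^(1/3)))/6) + C3*exp(y*((sqrt(((27 + 2*sqrt(2)/k^2)^2 - 8/k^4)/k^2) + 27/k + 2*sqrt(2)/k^3)^(1/3) + sqrt(3)*I*(sqrt(((27 + 2*sqrt(2)/k^2)^2 - 8/k^4)/k^2) + 27/k + 2*sqrt(2)/k^3)^(1/3) - 2*sqrt(2)/k + 8/(k^2*(1 + sqrt(3)*I)*(sqrt(((27 + 2*sqrt(2)/k^2)^2 - 8/k^4)/k^2) + 27/k + 2*sqrt(2)/k^3)^(1/3)))/6) - 3*y^2/2 - sqrt(3)*y/2 - 3/2 + 3*sqrt(2)/2


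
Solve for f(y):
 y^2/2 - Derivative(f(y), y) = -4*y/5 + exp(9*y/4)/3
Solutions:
 f(y) = C1 + y^3/6 + 2*y^2/5 - 4*exp(9*y/4)/27


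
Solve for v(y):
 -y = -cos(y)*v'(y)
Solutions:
 v(y) = C1 + Integral(y/cos(y), y)


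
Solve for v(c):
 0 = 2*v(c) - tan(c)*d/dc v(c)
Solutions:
 v(c) = C1*sin(c)^2


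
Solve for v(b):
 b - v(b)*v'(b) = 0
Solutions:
 v(b) = -sqrt(C1 + b^2)
 v(b) = sqrt(C1 + b^2)


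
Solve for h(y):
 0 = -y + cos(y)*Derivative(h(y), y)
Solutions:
 h(y) = C1 + Integral(y/cos(y), y)


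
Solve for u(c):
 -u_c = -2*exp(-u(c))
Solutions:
 u(c) = log(C1 + 2*c)


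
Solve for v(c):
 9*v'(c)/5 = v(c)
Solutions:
 v(c) = C1*exp(5*c/9)


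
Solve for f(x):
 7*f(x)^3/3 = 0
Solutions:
 f(x) = 0


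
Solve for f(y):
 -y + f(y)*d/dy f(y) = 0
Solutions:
 f(y) = -sqrt(C1 + y^2)
 f(y) = sqrt(C1 + y^2)


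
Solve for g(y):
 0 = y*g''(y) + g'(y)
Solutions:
 g(y) = C1 + C2*log(y)


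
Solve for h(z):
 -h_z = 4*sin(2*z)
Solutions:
 h(z) = C1 + 2*cos(2*z)


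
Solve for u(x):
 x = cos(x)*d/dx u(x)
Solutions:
 u(x) = C1 + Integral(x/cos(x), x)


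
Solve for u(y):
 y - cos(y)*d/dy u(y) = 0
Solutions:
 u(y) = C1 + Integral(y/cos(y), y)


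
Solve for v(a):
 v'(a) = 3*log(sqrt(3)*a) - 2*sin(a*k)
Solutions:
 v(a) = C1 + 3*a*log(a) - 3*a + 3*a*log(3)/2 - 2*Piecewise((-cos(a*k)/k, Ne(k, 0)), (0, True))


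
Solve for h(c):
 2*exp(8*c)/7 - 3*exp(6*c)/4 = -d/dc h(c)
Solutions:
 h(c) = C1 - exp(8*c)/28 + exp(6*c)/8


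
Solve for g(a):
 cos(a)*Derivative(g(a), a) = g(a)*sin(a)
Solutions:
 g(a) = C1/cos(a)


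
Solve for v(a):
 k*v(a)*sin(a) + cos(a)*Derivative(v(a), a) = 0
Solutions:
 v(a) = C1*exp(k*log(cos(a)))


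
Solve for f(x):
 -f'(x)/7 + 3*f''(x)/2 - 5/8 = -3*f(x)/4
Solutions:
 f(x) = (C1*sin(sqrt(878)*x/42) + C2*cos(sqrt(878)*x/42))*exp(x/21) + 5/6


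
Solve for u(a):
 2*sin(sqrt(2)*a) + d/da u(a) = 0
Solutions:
 u(a) = C1 + sqrt(2)*cos(sqrt(2)*a)


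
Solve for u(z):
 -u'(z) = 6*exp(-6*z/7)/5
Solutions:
 u(z) = C1 + 7*exp(-6*z/7)/5


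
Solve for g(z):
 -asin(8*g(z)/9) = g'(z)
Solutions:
 Integral(1/asin(8*_y/9), (_y, g(z))) = C1 - z


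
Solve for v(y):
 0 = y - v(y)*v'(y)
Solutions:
 v(y) = -sqrt(C1 + y^2)
 v(y) = sqrt(C1 + y^2)


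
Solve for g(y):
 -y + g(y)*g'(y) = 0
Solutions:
 g(y) = -sqrt(C1 + y^2)
 g(y) = sqrt(C1 + y^2)


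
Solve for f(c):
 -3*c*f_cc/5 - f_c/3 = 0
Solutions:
 f(c) = C1 + C2*c^(4/9)


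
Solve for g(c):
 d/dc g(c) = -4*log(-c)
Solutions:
 g(c) = C1 - 4*c*log(-c) + 4*c


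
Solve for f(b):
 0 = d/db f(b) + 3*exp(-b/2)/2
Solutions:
 f(b) = C1 + 3*exp(-b/2)


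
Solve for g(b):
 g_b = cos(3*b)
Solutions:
 g(b) = C1 + sin(3*b)/3


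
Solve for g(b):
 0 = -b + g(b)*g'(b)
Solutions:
 g(b) = -sqrt(C1 + b^2)
 g(b) = sqrt(C1 + b^2)


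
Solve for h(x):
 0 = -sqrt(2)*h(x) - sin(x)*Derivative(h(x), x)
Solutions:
 h(x) = C1*(cos(x) + 1)^(sqrt(2)/2)/(cos(x) - 1)^(sqrt(2)/2)


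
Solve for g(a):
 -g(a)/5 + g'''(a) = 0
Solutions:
 g(a) = C3*exp(5^(2/3)*a/5) + (C1*sin(sqrt(3)*5^(2/3)*a/10) + C2*cos(sqrt(3)*5^(2/3)*a/10))*exp(-5^(2/3)*a/10)


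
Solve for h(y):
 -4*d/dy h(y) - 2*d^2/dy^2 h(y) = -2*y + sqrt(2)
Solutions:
 h(y) = C1 + C2*exp(-2*y) + y^2/4 - sqrt(2)*y/4 - y/4


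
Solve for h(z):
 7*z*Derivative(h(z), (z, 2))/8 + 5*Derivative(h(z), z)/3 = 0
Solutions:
 h(z) = C1 + C2/z^(19/21)


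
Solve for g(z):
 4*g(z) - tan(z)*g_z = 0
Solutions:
 g(z) = C1*sin(z)^4


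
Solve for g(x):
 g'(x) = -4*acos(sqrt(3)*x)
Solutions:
 g(x) = C1 - 4*x*acos(sqrt(3)*x) + 4*sqrt(3)*sqrt(1 - 3*x^2)/3


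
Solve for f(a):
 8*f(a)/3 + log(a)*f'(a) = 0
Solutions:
 f(a) = C1*exp(-8*li(a)/3)


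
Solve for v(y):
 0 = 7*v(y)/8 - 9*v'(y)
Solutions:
 v(y) = C1*exp(7*y/72)


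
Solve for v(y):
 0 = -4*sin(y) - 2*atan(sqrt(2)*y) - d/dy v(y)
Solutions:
 v(y) = C1 - 2*y*atan(sqrt(2)*y) + sqrt(2)*log(2*y^2 + 1)/2 + 4*cos(y)


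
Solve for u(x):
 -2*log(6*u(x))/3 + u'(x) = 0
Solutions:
 -3*Integral(1/(log(_y) + log(6)), (_y, u(x)))/2 = C1 - x


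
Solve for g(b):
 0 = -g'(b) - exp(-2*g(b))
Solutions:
 g(b) = log(-sqrt(C1 - 2*b))
 g(b) = log(C1 - 2*b)/2


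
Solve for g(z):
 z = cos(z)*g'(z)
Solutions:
 g(z) = C1 + Integral(z/cos(z), z)


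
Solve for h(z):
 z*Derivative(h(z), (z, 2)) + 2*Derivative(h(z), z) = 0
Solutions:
 h(z) = C1 + C2/z


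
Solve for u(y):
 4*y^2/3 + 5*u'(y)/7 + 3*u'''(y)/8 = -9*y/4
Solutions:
 u(y) = C1 + C2*sin(2*sqrt(210)*y/21) + C3*cos(2*sqrt(210)*y/21) - 28*y^3/45 - 63*y^2/40 + 49*y/25


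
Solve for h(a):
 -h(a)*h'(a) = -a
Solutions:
 h(a) = -sqrt(C1 + a^2)
 h(a) = sqrt(C1 + a^2)


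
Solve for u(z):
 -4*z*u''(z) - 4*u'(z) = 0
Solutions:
 u(z) = C1 + C2*log(z)


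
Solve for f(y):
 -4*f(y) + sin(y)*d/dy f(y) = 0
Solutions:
 f(y) = C1*(cos(y)^2 - 2*cos(y) + 1)/(cos(y)^2 + 2*cos(y) + 1)


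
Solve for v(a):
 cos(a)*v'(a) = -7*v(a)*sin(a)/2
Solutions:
 v(a) = C1*cos(a)^(7/2)


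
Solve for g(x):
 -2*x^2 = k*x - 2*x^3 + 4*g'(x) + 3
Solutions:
 g(x) = C1 - k*x^2/8 + x^4/8 - x^3/6 - 3*x/4


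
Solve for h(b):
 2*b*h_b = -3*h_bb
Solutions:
 h(b) = C1 + C2*erf(sqrt(3)*b/3)


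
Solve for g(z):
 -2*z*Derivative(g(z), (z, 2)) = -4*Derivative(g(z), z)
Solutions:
 g(z) = C1 + C2*z^3


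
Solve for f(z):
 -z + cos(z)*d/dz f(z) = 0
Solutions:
 f(z) = C1 + Integral(z/cos(z), z)


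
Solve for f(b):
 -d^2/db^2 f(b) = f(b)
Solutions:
 f(b) = C1*sin(b) + C2*cos(b)


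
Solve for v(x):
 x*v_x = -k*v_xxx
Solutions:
 v(x) = C1 + Integral(C2*airyai(x*(-1/k)^(1/3)) + C3*airybi(x*(-1/k)^(1/3)), x)


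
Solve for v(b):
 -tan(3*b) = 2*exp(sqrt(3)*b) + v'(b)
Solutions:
 v(b) = C1 - 2*sqrt(3)*exp(sqrt(3)*b)/3 + log(cos(3*b))/3


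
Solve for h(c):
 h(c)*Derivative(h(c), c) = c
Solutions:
 h(c) = -sqrt(C1 + c^2)
 h(c) = sqrt(C1 + c^2)


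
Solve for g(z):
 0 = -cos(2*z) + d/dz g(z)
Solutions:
 g(z) = C1 + sin(2*z)/2


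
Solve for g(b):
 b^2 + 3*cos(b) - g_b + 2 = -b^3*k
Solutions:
 g(b) = C1 + b^4*k/4 + b^3/3 + 2*b + 3*sin(b)


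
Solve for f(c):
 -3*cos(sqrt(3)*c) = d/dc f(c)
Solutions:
 f(c) = C1 - sqrt(3)*sin(sqrt(3)*c)


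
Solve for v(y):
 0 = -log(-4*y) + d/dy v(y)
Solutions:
 v(y) = C1 + y*log(-y) + y*(-1 + 2*log(2))


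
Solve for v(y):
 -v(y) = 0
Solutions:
 v(y) = 0


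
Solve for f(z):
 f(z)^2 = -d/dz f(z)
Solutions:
 f(z) = 1/(C1 + z)


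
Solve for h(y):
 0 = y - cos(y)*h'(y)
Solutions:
 h(y) = C1 + Integral(y/cos(y), y)


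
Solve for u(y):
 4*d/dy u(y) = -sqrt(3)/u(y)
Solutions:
 u(y) = -sqrt(C1 - 2*sqrt(3)*y)/2
 u(y) = sqrt(C1 - 2*sqrt(3)*y)/2


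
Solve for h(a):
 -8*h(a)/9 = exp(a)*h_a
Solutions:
 h(a) = C1*exp(8*exp(-a)/9)


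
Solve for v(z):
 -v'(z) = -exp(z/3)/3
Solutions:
 v(z) = C1 + exp(z/3)


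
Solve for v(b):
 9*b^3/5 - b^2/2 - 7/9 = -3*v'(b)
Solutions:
 v(b) = C1 - 3*b^4/20 + b^3/18 + 7*b/27


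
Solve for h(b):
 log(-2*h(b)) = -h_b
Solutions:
 Integral(1/(log(-_y) + log(2)), (_y, h(b))) = C1 - b


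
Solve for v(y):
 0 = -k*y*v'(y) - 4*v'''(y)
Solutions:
 v(y) = C1 + Integral(C2*airyai(2^(1/3)*y*(-k)^(1/3)/2) + C3*airybi(2^(1/3)*y*(-k)^(1/3)/2), y)


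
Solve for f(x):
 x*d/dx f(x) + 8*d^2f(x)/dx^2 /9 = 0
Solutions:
 f(x) = C1 + C2*erf(3*x/4)


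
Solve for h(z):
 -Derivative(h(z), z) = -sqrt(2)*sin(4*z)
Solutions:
 h(z) = C1 - sqrt(2)*cos(4*z)/4


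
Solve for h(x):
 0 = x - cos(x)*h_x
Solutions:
 h(x) = C1 + Integral(x/cos(x), x)


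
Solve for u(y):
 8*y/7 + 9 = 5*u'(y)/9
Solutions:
 u(y) = C1 + 36*y^2/35 + 81*y/5


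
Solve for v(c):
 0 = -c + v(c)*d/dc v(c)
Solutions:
 v(c) = -sqrt(C1 + c^2)
 v(c) = sqrt(C1 + c^2)


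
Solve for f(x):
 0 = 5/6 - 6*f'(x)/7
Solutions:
 f(x) = C1 + 35*x/36


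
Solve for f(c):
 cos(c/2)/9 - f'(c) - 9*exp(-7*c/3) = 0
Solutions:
 f(c) = C1 + 2*sin(c/2)/9 + 27*exp(-7*c/3)/7


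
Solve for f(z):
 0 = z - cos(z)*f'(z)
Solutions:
 f(z) = C1 + Integral(z/cos(z), z)


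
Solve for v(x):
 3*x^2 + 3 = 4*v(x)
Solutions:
 v(x) = 3*x^2/4 + 3/4


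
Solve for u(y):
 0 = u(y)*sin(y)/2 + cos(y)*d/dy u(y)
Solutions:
 u(y) = C1*sqrt(cos(y))


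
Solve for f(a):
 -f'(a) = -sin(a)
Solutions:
 f(a) = C1 - cos(a)


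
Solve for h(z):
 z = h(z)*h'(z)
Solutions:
 h(z) = -sqrt(C1 + z^2)
 h(z) = sqrt(C1 + z^2)


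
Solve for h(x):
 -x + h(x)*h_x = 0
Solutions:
 h(x) = -sqrt(C1 + x^2)
 h(x) = sqrt(C1 + x^2)


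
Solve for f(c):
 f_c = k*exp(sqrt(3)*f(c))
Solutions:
 f(c) = sqrt(3)*(2*log(-1/(C1 + c*k)) - log(3))/6


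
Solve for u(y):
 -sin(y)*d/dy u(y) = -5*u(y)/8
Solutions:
 u(y) = C1*(cos(y) - 1)^(5/16)/(cos(y) + 1)^(5/16)


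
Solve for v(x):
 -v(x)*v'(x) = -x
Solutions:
 v(x) = -sqrt(C1 + x^2)
 v(x) = sqrt(C1 + x^2)


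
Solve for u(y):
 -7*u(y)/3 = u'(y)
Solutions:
 u(y) = C1*exp(-7*y/3)


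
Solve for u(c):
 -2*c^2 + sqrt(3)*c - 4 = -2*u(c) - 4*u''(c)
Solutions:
 u(c) = C1*sin(sqrt(2)*c/2) + C2*cos(sqrt(2)*c/2) + c^2 - sqrt(3)*c/2 - 2


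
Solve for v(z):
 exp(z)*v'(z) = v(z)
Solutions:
 v(z) = C1*exp(-exp(-z))


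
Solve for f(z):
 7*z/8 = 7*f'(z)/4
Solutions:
 f(z) = C1 + z^2/4


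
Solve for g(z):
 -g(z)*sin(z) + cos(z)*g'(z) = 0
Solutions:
 g(z) = C1/cos(z)


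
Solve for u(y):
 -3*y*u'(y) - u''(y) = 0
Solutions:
 u(y) = C1 + C2*erf(sqrt(6)*y/2)


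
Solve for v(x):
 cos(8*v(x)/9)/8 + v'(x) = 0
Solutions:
 x/8 - 9*log(sin(8*v(x)/9) - 1)/16 + 9*log(sin(8*v(x)/9) + 1)/16 = C1


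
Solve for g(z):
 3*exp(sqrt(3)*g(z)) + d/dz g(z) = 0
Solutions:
 g(z) = sqrt(3)*(2*log(1/(C1 + 3*z)) - log(3))/6


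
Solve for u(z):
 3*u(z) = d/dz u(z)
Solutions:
 u(z) = C1*exp(3*z)


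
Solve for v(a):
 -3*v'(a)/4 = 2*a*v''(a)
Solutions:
 v(a) = C1 + C2*a^(5/8)


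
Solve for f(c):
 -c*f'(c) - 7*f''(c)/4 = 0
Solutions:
 f(c) = C1 + C2*erf(sqrt(14)*c/7)


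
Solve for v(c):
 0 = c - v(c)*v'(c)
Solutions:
 v(c) = -sqrt(C1 + c^2)
 v(c) = sqrt(C1 + c^2)


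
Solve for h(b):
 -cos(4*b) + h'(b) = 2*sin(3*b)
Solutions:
 h(b) = C1 + sin(4*b)/4 - 2*cos(3*b)/3


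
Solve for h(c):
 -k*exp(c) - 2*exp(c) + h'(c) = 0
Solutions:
 h(c) = C1 + k*exp(c) + 2*exp(c)


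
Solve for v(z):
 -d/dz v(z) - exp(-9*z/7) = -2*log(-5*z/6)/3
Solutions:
 v(z) = C1 + 2*z*log(-z)/3 + 2*z*(-log(6) - 1 + log(5))/3 + 7*exp(-9*z/7)/9


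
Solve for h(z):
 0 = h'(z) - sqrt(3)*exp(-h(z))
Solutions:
 h(z) = log(C1 + sqrt(3)*z)


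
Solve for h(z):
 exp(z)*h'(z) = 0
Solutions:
 h(z) = C1


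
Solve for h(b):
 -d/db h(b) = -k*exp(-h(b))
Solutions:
 h(b) = log(C1 + b*k)


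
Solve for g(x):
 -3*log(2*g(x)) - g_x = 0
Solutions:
 Integral(1/(log(_y) + log(2)), (_y, g(x)))/3 = C1 - x


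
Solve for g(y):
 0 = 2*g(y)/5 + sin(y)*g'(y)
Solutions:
 g(y) = C1*(cos(y) + 1)^(1/5)/(cos(y) - 1)^(1/5)


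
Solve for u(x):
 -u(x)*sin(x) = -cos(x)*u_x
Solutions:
 u(x) = C1/cos(x)


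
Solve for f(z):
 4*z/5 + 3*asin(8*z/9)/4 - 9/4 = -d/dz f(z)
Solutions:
 f(z) = C1 - 2*z^2/5 - 3*z*asin(8*z/9)/4 + 9*z/4 - 3*sqrt(81 - 64*z^2)/32


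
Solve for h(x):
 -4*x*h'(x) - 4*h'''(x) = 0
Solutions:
 h(x) = C1 + Integral(C2*airyai(-x) + C3*airybi(-x), x)


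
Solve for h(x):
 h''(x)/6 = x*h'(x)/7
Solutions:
 h(x) = C1 + C2*erfi(sqrt(21)*x/7)


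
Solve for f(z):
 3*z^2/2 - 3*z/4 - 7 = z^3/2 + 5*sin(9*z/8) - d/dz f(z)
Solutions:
 f(z) = C1 + z^4/8 - z^3/2 + 3*z^2/8 + 7*z - 40*cos(9*z/8)/9


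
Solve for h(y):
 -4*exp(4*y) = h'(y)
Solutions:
 h(y) = C1 - exp(4*y)


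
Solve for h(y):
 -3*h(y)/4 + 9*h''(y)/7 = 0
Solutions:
 h(y) = C1*exp(-sqrt(21)*y/6) + C2*exp(sqrt(21)*y/6)


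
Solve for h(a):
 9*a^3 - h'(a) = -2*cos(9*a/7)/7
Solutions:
 h(a) = C1 + 9*a^4/4 + 2*sin(9*a/7)/9


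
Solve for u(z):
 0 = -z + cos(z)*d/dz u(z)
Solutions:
 u(z) = C1 + Integral(z/cos(z), z)


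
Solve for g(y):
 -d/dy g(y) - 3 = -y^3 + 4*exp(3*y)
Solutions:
 g(y) = C1 + y^4/4 - 3*y - 4*exp(3*y)/3


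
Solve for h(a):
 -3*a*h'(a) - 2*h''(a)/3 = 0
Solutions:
 h(a) = C1 + C2*erf(3*a/2)


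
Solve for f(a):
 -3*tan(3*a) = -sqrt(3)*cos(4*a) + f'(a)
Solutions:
 f(a) = C1 + log(cos(3*a)) + sqrt(3)*sin(4*a)/4


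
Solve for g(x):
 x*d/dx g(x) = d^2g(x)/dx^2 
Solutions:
 g(x) = C1 + C2*erfi(sqrt(2)*x/2)


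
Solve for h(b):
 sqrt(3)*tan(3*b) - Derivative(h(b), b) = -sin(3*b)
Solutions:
 h(b) = C1 - sqrt(3)*log(cos(3*b))/3 - cos(3*b)/3


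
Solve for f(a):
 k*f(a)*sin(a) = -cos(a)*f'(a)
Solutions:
 f(a) = C1*exp(k*log(cos(a)))


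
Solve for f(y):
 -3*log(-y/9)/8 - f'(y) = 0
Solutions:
 f(y) = C1 - 3*y*log(-y)/8 + 3*y*(1 + 2*log(3))/8


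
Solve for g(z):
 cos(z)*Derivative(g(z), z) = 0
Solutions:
 g(z) = C1


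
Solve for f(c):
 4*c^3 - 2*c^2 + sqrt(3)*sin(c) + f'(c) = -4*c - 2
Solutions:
 f(c) = C1 - c^4 + 2*c^3/3 - 2*c^2 - 2*c + sqrt(3)*cos(c)


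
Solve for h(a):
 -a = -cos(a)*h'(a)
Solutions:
 h(a) = C1 + Integral(a/cos(a), a)


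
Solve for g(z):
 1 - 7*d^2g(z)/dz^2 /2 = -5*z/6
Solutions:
 g(z) = C1 + C2*z + 5*z^3/126 + z^2/7


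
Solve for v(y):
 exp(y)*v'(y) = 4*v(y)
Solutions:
 v(y) = C1*exp(-4*exp(-y))


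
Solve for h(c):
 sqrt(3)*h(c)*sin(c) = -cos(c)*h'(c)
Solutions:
 h(c) = C1*cos(c)^(sqrt(3))


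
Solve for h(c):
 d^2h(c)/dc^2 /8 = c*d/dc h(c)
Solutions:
 h(c) = C1 + C2*erfi(2*c)


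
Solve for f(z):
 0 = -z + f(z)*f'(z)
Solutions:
 f(z) = -sqrt(C1 + z^2)
 f(z) = sqrt(C1 + z^2)


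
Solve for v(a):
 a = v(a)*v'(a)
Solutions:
 v(a) = -sqrt(C1 + a^2)
 v(a) = sqrt(C1 + a^2)


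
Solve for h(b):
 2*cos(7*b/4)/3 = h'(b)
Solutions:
 h(b) = C1 + 8*sin(7*b/4)/21


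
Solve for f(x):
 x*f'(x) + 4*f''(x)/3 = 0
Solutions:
 f(x) = C1 + C2*erf(sqrt(6)*x/4)


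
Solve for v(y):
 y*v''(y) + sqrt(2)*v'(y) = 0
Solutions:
 v(y) = C1 + C2*y^(1 - sqrt(2))


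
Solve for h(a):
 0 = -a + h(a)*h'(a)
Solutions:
 h(a) = -sqrt(C1 + a^2)
 h(a) = sqrt(C1 + a^2)


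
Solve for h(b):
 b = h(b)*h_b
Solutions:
 h(b) = -sqrt(C1 + b^2)
 h(b) = sqrt(C1 + b^2)


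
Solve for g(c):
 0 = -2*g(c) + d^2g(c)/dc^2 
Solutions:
 g(c) = C1*exp(-sqrt(2)*c) + C2*exp(sqrt(2)*c)


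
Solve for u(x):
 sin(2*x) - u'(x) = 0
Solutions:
 u(x) = C1 - cos(2*x)/2


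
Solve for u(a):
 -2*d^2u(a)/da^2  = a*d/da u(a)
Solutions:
 u(a) = C1 + C2*erf(a/2)


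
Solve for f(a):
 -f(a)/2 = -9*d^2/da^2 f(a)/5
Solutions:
 f(a) = C1*exp(-sqrt(10)*a/6) + C2*exp(sqrt(10)*a/6)


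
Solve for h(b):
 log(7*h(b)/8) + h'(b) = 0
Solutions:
 -Integral(1/(-log(_y) - log(7) + 3*log(2)), (_y, h(b))) = C1 - b


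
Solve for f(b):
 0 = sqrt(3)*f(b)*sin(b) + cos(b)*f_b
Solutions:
 f(b) = C1*cos(b)^(sqrt(3))


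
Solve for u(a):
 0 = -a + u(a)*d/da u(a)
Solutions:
 u(a) = -sqrt(C1 + a^2)
 u(a) = sqrt(C1 + a^2)


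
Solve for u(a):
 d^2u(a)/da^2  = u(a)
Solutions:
 u(a) = C1*exp(-a) + C2*exp(a)


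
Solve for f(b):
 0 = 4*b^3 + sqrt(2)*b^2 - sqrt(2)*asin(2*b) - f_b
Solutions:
 f(b) = C1 + b^4 + sqrt(2)*b^3/3 - sqrt(2)*(b*asin(2*b) + sqrt(1 - 4*b^2)/2)


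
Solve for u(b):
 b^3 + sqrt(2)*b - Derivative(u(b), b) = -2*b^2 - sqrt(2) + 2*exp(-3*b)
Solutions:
 u(b) = C1 + b^4/4 + 2*b^3/3 + sqrt(2)*b^2/2 + sqrt(2)*b + 2*exp(-3*b)/3


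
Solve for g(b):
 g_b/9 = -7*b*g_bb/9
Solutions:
 g(b) = C1 + C2*b^(6/7)


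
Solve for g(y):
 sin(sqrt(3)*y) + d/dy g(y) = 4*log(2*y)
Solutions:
 g(y) = C1 + 4*y*log(y) - 4*y + 4*y*log(2) + sqrt(3)*cos(sqrt(3)*y)/3


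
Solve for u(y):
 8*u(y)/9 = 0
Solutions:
 u(y) = 0


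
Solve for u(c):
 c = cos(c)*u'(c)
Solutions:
 u(c) = C1 + Integral(c/cos(c), c)


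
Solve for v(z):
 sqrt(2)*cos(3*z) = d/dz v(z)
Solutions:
 v(z) = C1 + sqrt(2)*sin(3*z)/3


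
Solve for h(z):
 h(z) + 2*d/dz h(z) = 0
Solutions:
 h(z) = C1*exp(-z/2)


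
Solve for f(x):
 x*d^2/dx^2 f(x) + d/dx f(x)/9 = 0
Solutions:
 f(x) = C1 + C2*x^(8/9)


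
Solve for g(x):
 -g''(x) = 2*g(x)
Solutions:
 g(x) = C1*sin(sqrt(2)*x) + C2*cos(sqrt(2)*x)


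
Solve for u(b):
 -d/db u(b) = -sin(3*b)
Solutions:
 u(b) = C1 - cos(3*b)/3


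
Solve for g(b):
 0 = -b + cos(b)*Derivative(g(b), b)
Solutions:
 g(b) = C1 + Integral(b/cos(b), b)


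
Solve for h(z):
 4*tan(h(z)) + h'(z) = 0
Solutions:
 h(z) = pi - asin(C1*exp(-4*z))
 h(z) = asin(C1*exp(-4*z))


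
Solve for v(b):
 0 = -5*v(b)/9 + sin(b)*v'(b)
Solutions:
 v(b) = C1*(cos(b) - 1)^(5/18)/(cos(b) + 1)^(5/18)


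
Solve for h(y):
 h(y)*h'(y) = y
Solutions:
 h(y) = -sqrt(C1 + y^2)
 h(y) = sqrt(C1 + y^2)


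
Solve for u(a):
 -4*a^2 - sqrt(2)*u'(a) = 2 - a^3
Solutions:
 u(a) = C1 + sqrt(2)*a^4/8 - 2*sqrt(2)*a^3/3 - sqrt(2)*a
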